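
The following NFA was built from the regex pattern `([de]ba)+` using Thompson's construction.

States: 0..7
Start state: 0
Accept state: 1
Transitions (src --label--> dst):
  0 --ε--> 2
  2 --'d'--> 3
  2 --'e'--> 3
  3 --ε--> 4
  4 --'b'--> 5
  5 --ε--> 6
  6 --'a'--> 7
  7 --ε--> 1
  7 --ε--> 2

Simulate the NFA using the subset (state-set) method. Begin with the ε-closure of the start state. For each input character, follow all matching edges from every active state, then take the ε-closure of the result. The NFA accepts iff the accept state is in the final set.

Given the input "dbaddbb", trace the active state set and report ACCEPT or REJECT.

start: ε-closure({0}) = {0,2}
'd' @ 1: {3,4}
'b' @ 2: {5,6}
'a' @ 3: {1,2,7}  ✓accept
'd' @ 4: {3,4}
'd' @ 5: {}  — dead — no transitions
rest 'bb' ignored (set empty)
end set {} — state 1 not in

Answer: REJECT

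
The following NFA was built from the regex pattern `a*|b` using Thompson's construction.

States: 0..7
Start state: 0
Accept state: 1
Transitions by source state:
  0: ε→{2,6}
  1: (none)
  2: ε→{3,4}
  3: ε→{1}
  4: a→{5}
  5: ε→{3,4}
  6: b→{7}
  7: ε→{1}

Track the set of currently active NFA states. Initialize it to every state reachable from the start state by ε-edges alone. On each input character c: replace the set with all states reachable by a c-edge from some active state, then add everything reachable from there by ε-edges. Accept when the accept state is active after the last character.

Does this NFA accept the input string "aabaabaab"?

Answer: REJECT

Trace:
initial (ε-close {0}): {0,1,2,3,4,6}
'a' @ 1: {1,3,4,5}  [accepting]
'a' @ 2: {1,3,4,5}  [accepting]
'b' @ 3: {}  — state set empty
rest 'aabaab' ignored (set empty)
end set {} — state 1 not in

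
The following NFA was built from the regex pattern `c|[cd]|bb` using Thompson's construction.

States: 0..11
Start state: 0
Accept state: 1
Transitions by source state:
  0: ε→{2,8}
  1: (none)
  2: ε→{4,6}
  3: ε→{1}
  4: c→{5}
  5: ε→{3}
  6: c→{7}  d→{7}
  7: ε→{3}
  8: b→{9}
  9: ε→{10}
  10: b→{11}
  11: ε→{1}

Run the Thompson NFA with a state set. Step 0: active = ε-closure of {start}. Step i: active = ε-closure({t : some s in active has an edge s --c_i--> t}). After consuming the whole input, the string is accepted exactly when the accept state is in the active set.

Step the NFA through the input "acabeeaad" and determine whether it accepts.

initial (ε-close {0}): {0,2,4,6,8}
'a' @ 1: {}  — dead — no transitions
rest 'cabeeaad' ignored (set empty)
final: {}; accept 1 not in set

Answer: REJECT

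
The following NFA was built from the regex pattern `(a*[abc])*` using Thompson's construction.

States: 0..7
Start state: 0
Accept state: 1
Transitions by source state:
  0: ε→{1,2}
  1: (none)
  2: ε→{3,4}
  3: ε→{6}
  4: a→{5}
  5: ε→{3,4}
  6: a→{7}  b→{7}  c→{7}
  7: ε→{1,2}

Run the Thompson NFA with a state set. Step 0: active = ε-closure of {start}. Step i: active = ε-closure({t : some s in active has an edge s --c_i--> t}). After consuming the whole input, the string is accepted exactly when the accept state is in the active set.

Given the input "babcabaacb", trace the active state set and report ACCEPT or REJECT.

start: ε-closure({0}) = {0,1,2,3,4,6}
'b' @ 1: {1,2,3,4,6,7}  [accepting]
'a' @ 2: {1,2,3,4,5,6,7}  [accepting]
'b' @ 3: {1,2,3,4,6,7}  [accepting]
'c' @ 4: {1,2,3,4,6,7}  [accepting]
'a' @ 5: {1,2,3,4,5,6,7}  [accepting]
'b' @ 6: {1,2,3,4,6,7}  [accepting]
'a' @ 7: {1,2,3,4,5,6,7}  [accepting]
'a' @ 8: {1,2,3,4,5,6,7}  [accepting]
'c' @ 9: {1,2,3,4,6,7}  [accepting]
'b' @ 10: {1,2,3,4,6,7}  [accepting]
final: {1,2,3,4,6,7}; accept 1 in set

Answer: ACCEPT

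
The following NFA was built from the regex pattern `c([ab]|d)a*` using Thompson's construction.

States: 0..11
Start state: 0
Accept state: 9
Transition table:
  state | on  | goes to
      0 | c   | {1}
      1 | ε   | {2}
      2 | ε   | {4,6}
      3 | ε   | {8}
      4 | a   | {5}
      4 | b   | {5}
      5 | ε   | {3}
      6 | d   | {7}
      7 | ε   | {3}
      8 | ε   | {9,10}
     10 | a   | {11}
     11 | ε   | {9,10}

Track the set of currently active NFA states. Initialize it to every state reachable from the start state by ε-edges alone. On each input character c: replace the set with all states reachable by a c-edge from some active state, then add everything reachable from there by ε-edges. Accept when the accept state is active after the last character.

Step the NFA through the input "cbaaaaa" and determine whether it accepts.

Answer: ACCEPT

Derivation:
start: ε-closure({0}) = {0}
'c' @ 1: {1,2,4,6}
'b' @ 2: {3,5,8,9,10}  (accept∈set)
'a' @ 3: {9,10,11}  (accept∈set)
'a' @ 4: {9,10,11}  (accept∈set)
'a' @ 5: {9,10,11}  (accept∈set)
'a' @ 6: {9,10,11}  (accept∈set)
'a' @ 7: {9,10,11}  (accept∈set)
final: {9,10,11}; accept 9 in set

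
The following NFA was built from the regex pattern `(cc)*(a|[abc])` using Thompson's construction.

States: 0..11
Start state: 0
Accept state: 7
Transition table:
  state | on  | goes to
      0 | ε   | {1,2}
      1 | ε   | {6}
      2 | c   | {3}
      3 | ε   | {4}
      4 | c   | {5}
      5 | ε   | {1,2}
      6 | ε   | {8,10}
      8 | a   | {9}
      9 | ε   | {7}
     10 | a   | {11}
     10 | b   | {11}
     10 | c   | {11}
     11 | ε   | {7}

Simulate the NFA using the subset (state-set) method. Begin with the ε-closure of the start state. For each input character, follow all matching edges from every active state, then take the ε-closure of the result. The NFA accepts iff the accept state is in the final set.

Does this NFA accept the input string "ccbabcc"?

S₀ = ε-closure({0}) = {0,1,2,6,8,10}
'c' @ 1: {3,4,7,11}  [accepting]
'c' @ 2: {1,2,5,6,8,10}
'b' @ 3: {7,11}  [accepting]
'a' @ 4: {}  — no active states
rest 'bcc' ignored (set empty)
final: {}; accept 7 not in set

Answer: REJECT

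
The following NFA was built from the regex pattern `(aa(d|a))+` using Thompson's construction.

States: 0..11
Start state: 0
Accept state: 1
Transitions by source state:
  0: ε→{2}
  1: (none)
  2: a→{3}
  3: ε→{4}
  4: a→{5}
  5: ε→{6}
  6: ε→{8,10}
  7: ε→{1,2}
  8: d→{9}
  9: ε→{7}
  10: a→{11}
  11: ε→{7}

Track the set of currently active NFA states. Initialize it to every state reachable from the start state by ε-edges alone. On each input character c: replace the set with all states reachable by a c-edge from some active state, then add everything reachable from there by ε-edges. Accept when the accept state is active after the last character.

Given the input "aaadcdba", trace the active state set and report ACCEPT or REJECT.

Answer: REJECT

Steps:
initial (ε-close {0}): {0,2}
'a' @ 1: {3,4}
'a' @ 2: {5,6,8,10}
'a' @ 3: {1,2,7,11}  ✓accept
'd' @ 4: {}  — dead — no transitions
rest 'cdba' ignored (set empty)
final: {}; accept 1 not in set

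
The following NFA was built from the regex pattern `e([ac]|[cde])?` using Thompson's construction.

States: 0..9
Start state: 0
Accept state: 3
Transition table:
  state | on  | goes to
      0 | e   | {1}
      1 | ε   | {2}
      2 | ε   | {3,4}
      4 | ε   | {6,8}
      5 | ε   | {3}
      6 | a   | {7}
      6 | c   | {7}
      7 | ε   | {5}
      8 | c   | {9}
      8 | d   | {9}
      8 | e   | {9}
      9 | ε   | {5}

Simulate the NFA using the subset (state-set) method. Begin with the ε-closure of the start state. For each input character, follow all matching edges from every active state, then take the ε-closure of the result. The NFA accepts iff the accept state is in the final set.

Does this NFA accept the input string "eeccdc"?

S₀ = ε-closure({0}) = {0}
'e' @ 1: {1,2,3,4,6,8}  (accept∈set)
'e' @ 2: {3,5,9}  (accept∈set)
'c' @ 3: {}  — state set empty
rest 'cdc' ignored (set empty)
final: {}; accept 3 not in set

Answer: REJECT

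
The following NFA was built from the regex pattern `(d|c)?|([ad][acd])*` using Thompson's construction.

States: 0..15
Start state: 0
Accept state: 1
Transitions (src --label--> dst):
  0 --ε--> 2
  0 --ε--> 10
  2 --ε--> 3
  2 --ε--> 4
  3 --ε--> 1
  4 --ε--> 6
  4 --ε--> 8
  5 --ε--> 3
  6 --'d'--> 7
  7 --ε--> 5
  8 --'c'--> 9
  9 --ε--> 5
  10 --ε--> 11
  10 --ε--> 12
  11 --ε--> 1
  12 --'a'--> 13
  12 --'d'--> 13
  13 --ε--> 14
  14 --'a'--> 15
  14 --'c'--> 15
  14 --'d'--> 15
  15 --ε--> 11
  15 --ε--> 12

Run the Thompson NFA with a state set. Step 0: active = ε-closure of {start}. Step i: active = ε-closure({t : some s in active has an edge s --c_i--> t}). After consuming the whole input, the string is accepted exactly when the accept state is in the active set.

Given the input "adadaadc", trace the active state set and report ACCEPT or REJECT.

Answer: ACCEPT

Trace:
initial (ε-close {0}): {0,1,2,3,4,6,8,10,11,12}
'a' @ 1: {13,14}
'd' @ 2: {1,11,12,15}  (accept∈set)
'a' @ 3: {13,14}
'd' @ 4: {1,11,12,15}  (accept∈set)
'a' @ 5: {13,14}
'a' @ 6: {1,11,12,15}  (accept∈set)
'd' @ 7: {13,14}
'c' @ 8: {1,11,12,15}  (accept∈set)
after full input: {1,11,12,15}  (accept=1 in)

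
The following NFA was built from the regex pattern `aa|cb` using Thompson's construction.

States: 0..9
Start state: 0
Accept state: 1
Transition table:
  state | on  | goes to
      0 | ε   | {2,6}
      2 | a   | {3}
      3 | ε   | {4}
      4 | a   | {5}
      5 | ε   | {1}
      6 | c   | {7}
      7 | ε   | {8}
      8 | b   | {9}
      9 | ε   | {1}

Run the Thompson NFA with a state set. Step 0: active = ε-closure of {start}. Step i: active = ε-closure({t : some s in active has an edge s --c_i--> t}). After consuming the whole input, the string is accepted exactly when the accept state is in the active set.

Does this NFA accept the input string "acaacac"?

Answer: REJECT

Trace:
S₀ = ε-closure({0}) = {0,2,6}
'a' @ 1: {3,4}
'c' @ 2: {}  — dead — no transitions
rest 'aacac' ignored (set empty)
final: {}; accept 1 not in set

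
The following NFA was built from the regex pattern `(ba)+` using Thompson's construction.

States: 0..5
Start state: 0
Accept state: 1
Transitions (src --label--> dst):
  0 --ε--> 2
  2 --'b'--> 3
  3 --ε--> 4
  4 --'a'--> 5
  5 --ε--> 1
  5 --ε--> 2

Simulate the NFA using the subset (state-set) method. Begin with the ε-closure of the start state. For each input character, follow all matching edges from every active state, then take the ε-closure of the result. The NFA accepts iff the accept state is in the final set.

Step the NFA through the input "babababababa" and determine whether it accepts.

initial (ε-close {0}): {0,2}
'b' @ 1: {3,4}
'a' @ 2: {1,2,5}  ✓accept
'b' @ 3: {3,4}
'a' @ 4: {1,2,5}  ✓accept
'b' @ 5: {3,4}
'a' @ 6: {1,2,5}  ✓accept
'b' @ 7: {3,4}
'a' @ 8: {1,2,5}  ✓accept
'b' @ 9: {3,4}
'a' @ 10: {1,2,5}  ✓accept
'b' @ 11: {3,4}
'a' @ 12: {1,2,5}  ✓accept
end set {1,2,5} — state 1 in

Answer: ACCEPT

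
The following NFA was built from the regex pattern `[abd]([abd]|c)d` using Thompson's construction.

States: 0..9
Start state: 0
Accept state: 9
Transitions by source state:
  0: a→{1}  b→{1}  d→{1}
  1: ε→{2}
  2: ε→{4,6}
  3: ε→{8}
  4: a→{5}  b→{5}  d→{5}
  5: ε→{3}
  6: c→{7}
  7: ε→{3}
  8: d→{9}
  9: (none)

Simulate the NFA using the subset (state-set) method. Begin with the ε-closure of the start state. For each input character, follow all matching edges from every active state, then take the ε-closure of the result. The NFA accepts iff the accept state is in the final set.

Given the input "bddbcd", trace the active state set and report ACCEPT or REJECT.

start: ε-closure({0}) = {0}
'b' @ 1: {1,2,4,6}
'd' @ 2: {3,5,8}
'd' @ 3: {9}  [accepting]
'b' @ 4: {}  — no active states
rest 'cd' ignored (set empty)
after full input: {}  (accept=9 not in)

Answer: REJECT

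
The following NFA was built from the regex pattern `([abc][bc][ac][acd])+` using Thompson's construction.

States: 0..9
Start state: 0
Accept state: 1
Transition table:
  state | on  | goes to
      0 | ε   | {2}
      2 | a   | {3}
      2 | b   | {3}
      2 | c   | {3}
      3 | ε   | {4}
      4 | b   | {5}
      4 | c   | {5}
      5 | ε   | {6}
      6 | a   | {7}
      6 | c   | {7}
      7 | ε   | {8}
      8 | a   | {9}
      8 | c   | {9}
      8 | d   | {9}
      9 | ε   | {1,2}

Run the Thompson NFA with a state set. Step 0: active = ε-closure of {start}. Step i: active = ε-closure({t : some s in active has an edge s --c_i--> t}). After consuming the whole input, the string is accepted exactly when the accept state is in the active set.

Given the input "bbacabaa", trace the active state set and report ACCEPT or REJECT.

Answer: ACCEPT

Steps:
initial (ε-close {0}): {0,2}
'b' @ 1: {3,4}
'b' @ 2: {5,6}
'a' @ 3: {7,8}
'c' @ 4: {1,2,9}  (accept∈set)
'a' @ 5: {3,4}
'b' @ 6: {5,6}
'a' @ 7: {7,8}
'a' @ 8: {1,2,9}  (accept∈set)
after full input: {1,2,9}  (accept=1 in)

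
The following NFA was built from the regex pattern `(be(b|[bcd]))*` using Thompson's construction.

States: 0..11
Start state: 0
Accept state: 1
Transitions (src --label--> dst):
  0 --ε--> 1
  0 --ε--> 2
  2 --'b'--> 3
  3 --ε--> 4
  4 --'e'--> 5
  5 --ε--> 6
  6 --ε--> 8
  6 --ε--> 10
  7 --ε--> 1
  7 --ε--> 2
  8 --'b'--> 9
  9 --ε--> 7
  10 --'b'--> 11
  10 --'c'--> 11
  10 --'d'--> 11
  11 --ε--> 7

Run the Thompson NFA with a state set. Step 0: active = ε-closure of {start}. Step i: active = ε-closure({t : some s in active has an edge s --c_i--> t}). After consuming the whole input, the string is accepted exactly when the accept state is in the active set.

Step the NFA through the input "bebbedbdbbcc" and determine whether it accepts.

S₀ = ε-closure({0}) = {0,1,2}
'b' @ 1: {3,4}
'e' @ 2: {5,6,8,10}
'b' @ 3: {1,2,7,9,11}  (accept∈set)
'b' @ 4: {3,4}
'e' @ 5: {5,6,8,10}
'd' @ 6: {1,2,7,11}  (accept∈set)
'b' @ 7: {3,4}
'd' @ 8: {}  — dead — no transitions
rest 'bbcc' ignored (set empty)
end set {} — state 1 not in

Answer: REJECT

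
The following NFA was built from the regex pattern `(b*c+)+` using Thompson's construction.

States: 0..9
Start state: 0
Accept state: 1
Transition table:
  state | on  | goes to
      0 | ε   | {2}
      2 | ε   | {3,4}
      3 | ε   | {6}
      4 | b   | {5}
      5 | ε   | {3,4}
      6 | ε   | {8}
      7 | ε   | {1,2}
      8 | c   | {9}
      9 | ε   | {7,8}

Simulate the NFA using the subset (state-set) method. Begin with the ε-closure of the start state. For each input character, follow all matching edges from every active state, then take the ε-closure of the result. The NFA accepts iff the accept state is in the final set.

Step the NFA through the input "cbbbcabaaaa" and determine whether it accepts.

Answer: REJECT

Steps:
S₀ = ε-closure({0}) = {0,2,3,4,6,8}
'c' @ 1: {1,2,3,4,6,7,8,9}  ✓accept
'b' @ 2: {3,4,5,6,8}
'b' @ 3: {3,4,5,6,8}
'b' @ 4: {3,4,5,6,8}
'c' @ 5: {1,2,3,4,6,7,8,9}  ✓accept
'a' @ 6: {}  — state set empty
rest 'baaaa' ignored (set empty)
final: {}; accept 1 not in set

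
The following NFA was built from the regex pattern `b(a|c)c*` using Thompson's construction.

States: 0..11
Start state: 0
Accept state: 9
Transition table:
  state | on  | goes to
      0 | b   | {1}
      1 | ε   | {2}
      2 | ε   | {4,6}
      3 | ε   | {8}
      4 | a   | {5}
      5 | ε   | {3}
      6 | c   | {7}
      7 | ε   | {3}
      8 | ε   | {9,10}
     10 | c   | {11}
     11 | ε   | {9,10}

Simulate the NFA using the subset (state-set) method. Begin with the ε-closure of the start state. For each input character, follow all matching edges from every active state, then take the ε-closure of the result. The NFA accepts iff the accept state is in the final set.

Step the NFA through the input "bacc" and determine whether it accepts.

S₀ = ε-closure({0}) = {0}
'b' @ 1: {1,2,4,6}
'a' @ 2: {3,5,8,9,10}  [accepting]
'c' @ 3: {9,10,11}  [accepting]
'c' @ 4: {9,10,11}  [accepting]
after full input: {9,10,11}  (accept=9 in)

Answer: ACCEPT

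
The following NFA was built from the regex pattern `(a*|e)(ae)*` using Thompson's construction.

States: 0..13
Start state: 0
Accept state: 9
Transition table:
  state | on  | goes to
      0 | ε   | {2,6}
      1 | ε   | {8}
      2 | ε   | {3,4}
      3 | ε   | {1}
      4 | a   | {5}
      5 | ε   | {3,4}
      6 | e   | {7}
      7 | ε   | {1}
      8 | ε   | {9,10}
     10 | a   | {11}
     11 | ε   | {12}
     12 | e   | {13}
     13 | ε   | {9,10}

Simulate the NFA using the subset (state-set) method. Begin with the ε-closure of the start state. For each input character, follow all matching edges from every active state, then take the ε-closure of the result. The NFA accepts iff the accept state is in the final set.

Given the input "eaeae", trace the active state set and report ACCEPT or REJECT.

Answer: ACCEPT

Trace:
initial (ε-close {0}): {0,1,2,3,4,6,8,9,10}
'e' @ 1: {1,7,8,9,10}  ✓accept
'a' @ 2: {11,12}
'e' @ 3: {9,10,13}  ✓accept
'a' @ 4: {11,12}
'e' @ 5: {9,10,13}  ✓accept
final: {9,10,13}; accept 9 in set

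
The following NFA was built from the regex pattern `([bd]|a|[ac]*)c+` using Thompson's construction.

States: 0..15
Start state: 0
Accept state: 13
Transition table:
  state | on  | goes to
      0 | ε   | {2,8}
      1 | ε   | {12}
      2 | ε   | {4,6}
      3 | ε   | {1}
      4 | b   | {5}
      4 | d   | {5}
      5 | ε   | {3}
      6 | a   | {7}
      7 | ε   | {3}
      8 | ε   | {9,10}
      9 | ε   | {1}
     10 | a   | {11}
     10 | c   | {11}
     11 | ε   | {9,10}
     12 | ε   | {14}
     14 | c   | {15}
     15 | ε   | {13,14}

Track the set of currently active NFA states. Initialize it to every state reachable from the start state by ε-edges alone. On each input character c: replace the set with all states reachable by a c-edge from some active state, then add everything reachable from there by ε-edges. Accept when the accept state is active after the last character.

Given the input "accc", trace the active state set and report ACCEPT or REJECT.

Answer: ACCEPT

Trace:
S₀ = ε-closure({0}) = {0,1,2,4,6,8,9,10,12,14}
'a' @ 1: {1,3,7,9,10,11,12,14}
'c' @ 2: {1,9,10,11,12,13,14,15}  [accepting]
'c' @ 3: {1,9,10,11,12,13,14,15}  [accepting]
'c' @ 4: {1,9,10,11,12,13,14,15}  [accepting]
final: {1,9,10,11,12,13,14,15}; accept 13 in set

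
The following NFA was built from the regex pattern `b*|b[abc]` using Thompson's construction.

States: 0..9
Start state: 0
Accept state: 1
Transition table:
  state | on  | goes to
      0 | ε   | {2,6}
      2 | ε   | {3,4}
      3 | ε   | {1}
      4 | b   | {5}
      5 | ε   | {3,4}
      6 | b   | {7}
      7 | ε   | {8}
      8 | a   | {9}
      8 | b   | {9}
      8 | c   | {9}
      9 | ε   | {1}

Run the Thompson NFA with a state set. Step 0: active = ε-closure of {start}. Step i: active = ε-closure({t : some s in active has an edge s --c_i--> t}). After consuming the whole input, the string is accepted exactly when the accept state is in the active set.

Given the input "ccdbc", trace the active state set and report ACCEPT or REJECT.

initial (ε-close {0}): {0,1,2,3,4,6}
'c' @ 1: {}  — state set empty
rest 'cdbc' ignored (set empty)
after full input: {}  (accept=1 not in)

Answer: REJECT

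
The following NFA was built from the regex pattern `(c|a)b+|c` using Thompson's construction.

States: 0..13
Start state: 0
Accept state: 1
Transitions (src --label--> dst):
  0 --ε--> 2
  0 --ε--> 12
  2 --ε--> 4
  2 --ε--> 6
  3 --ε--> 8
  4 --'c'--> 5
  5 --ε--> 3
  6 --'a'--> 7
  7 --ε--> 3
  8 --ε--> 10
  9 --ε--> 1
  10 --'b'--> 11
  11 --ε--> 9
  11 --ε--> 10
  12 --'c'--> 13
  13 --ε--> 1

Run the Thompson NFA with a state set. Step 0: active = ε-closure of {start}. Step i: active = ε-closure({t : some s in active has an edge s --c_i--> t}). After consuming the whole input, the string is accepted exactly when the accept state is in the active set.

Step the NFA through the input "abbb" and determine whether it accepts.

Answer: ACCEPT

Derivation:
start: ε-closure({0}) = {0,2,4,6,12}
'a' @ 1: {3,7,8,10}
'b' @ 2: {1,9,10,11}  (accept∈set)
'b' @ 3: {1,9,10,11}  (accept∈set)
'b' @ 4: {1,9,10,11}  (accept∈set)
final: {1,9,10,11}; accept 1 in set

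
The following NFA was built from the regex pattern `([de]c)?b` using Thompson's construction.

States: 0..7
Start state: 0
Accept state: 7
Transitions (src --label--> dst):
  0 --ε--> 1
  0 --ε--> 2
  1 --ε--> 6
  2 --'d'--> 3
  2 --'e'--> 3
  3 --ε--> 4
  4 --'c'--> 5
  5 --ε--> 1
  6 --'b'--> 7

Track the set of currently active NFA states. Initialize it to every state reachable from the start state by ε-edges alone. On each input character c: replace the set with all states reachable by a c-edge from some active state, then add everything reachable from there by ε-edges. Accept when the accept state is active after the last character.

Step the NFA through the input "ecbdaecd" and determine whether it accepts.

Answer: REJECT

Trace:
initial (ε-close {0}): {0,1,2,6}
'e' @ 1: {3,4}
'c' @ 2: {1,5,6}
'b' @ 3: {7}  [accepting]
'd' @ 4: {}  — dead — no transitions
rest 'aecd' ignored (set empty)
end set {} — state 7 not in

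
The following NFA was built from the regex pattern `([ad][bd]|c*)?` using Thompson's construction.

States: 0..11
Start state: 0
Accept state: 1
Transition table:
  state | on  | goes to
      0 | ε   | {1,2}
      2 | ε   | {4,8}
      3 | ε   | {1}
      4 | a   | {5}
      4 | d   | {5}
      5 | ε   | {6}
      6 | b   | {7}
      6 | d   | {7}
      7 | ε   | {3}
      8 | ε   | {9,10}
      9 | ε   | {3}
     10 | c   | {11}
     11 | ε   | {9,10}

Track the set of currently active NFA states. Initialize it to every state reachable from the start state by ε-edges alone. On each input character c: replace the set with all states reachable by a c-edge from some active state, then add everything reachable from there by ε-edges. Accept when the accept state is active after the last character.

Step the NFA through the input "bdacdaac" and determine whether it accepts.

Answer: REJECT

Trace:
initial (ε-close {0}): {0,1,2,3,4,8,9,10}
'b' @ 1: {}  — dead — no transitions
rest 'dacdaac' ignored (set empty)
final: {}; accept 1 not in set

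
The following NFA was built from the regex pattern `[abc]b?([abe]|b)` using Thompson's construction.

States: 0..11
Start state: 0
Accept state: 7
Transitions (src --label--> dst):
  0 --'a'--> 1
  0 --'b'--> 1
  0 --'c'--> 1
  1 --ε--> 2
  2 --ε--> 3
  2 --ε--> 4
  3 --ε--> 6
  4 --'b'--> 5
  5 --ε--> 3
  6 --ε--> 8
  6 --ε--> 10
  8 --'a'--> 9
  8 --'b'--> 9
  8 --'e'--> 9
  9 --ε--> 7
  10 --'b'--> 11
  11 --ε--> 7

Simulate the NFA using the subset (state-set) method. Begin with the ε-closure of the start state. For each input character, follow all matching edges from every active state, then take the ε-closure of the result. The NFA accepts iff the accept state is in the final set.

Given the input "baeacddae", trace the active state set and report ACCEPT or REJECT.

Answer: REJECT

Derivation:
initial (ε-close {0}): {0}
'b' @ 1: {1,2,3,4,6,8,10}
'a' @ 2: {7,9}  ✓accept
'e' @ 3: {}  — no active states
rest 'acddae' ignored (set empty)
end set {} — state 7 not in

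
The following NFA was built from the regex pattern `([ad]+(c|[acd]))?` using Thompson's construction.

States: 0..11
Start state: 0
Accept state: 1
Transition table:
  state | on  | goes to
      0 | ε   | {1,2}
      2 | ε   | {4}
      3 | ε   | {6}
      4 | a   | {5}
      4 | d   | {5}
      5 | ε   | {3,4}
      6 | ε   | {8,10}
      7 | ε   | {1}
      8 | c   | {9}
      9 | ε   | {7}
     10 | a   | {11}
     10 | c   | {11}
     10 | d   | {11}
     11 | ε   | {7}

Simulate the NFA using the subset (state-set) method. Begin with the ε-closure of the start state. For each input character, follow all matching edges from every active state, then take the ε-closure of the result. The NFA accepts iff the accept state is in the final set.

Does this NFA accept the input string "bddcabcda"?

Answer: REJECT

Derivation:
S₀ = ε-closure({0}) = {0,1,2,4}
'b' @ 1: {}  — state set empty
rest 'ddcabcda' ignored (set empty)
final: {}; accept 1 not in set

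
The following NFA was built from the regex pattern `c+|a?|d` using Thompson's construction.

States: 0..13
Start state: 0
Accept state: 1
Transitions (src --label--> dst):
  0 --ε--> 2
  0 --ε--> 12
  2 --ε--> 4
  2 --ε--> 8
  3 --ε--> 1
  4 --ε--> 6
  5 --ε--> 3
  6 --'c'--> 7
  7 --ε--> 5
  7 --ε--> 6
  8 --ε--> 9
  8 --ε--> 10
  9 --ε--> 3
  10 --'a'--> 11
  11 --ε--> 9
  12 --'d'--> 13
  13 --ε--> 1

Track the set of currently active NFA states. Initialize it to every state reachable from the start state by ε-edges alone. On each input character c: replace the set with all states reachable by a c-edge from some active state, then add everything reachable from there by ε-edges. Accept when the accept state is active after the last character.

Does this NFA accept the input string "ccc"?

initial (ε-close {0}): {0,1,2,3,4,6,8,9,10,12}
'c' @ 1: {1,3,5,6,7}  [accepting]
'c' @ 2: {1,3,5,6,7}  [accepting]
'c' @ 3: {1,3,5,6,7}  [accepting]
final: {1,3,5,6,7}; accept 1 in set

Answer: ACCEPT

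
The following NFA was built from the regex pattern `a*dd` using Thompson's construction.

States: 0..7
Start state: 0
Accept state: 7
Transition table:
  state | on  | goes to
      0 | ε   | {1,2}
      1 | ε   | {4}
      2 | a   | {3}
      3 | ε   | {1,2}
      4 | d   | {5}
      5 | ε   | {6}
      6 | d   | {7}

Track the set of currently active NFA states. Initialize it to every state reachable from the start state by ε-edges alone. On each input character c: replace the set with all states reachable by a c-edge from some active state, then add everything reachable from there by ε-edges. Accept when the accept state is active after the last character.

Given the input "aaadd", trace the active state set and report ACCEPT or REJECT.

Answer: ACCEPT

Derivation:
start: ε-closure({0}) = {0,1,2,4}
'a' @ 1: {1,2,3,4}
'a' @ 2: {1,2,3,4}
'a' @ 3: {1,2,3,4}
'd' @ 4: {5,6}
'd' @ 5: {7}  [accepting]
end set {7} — state 7 in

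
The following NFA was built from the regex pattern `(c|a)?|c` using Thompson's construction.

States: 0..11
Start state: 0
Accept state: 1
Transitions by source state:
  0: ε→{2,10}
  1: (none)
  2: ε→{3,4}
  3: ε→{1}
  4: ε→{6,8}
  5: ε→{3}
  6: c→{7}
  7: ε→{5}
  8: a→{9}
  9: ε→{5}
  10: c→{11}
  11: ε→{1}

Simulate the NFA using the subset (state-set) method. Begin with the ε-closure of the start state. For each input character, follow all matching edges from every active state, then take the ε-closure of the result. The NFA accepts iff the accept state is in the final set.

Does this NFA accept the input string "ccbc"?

initial (ε-close {0}): {0,1,2,3,4,6,8,10}
'c' @ 1: {1,3,5,7,11}  ✓accept
'c' @ 2: {}  — no active states
rest 'bc' ignored (set empty)
final: {}; accept 1 not in set

Answer: REJECT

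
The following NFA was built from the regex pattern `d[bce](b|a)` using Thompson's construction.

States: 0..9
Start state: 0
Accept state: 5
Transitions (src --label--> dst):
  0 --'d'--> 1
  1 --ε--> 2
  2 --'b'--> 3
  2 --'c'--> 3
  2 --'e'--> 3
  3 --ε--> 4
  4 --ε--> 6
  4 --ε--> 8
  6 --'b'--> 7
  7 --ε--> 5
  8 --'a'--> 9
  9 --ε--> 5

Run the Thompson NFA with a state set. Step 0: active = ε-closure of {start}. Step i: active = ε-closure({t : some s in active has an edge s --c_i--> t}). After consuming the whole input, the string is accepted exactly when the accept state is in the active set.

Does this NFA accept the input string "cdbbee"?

Answer: REJECT

Trace:
S₀ = ε-closure({0}) = {0}
'c' @ 1: {}  — no active states
rest 'dbbee' ignored (set empty)
end set {} — state 5 not in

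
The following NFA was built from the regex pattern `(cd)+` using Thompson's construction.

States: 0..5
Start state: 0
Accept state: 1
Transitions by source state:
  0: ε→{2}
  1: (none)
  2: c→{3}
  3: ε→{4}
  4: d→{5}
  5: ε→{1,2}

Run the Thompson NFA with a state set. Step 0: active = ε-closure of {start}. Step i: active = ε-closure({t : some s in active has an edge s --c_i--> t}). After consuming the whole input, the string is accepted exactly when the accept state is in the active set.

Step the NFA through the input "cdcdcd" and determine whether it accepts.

initial (ε-close {0}): {0,2}
'c' @ 1: {3,4}
'd' @ 2: {1,2,5}  ✓accept
'c' @ 3: {3,4}
'd' @ 4: {1,2,5}  ✓accept
'c' @ 5: {3,4}
'd' @ 6: {1,2,5}  ✓accept
after full input: {1,2,5}  (accept=1 in)

Answer: ACCEPT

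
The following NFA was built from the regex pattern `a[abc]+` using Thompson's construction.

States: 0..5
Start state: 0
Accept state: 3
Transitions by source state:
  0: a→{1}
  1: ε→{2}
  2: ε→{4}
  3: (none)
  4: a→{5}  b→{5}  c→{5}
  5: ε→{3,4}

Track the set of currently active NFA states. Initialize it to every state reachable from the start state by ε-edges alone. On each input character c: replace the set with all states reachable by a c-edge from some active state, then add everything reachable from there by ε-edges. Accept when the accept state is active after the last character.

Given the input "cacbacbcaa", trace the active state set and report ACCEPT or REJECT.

Answer: REJECT

Steps:
start: ε-closure({0}) = {0}
'c' @ 1: {}  — dead — no transitions
rest 'acbacbcaa' ignored (set empty)
end set {} — state 3 not in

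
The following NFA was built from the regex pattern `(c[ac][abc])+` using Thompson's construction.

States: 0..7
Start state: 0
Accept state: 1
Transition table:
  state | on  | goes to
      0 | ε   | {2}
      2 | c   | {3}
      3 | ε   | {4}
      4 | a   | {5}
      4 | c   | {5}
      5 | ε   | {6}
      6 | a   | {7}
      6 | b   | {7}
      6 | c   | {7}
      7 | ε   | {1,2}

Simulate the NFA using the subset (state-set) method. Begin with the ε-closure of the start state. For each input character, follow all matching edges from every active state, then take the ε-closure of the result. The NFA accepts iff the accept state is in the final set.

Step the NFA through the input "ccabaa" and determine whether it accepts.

S₀ = ε-closure({0}) = {0,2}
'c' @ 1: {3,4}
'c' @ 2: {5,6}
'a' @ 3: {1,2,7}  [accepting]
'b' @ 4: {}  — no active states
rest 'aa' ignored (set empty)
final: {}; accept 1 not in set

Answer: REJECT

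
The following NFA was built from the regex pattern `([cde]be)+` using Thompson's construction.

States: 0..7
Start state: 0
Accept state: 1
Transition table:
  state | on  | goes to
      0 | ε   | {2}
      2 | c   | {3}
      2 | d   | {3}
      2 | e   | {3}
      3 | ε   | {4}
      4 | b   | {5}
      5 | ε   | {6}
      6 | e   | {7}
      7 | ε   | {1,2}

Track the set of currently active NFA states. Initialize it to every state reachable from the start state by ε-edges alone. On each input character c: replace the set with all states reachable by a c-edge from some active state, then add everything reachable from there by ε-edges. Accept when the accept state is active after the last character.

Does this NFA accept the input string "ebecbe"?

start: ε-closure({0}) = {0,2}
'e' @ 1: {3,4}
'b' @ 2: {5,6}
'e' @ 3: {1,2,7}  (accept∈set)
'c' @ 4: {3,4}
'b' @ 5: {5,6}
'e' @ 6: {1,2,7}  (accept∈set)
end set {1,2,7} — state 1 in

Answer: ACCEPT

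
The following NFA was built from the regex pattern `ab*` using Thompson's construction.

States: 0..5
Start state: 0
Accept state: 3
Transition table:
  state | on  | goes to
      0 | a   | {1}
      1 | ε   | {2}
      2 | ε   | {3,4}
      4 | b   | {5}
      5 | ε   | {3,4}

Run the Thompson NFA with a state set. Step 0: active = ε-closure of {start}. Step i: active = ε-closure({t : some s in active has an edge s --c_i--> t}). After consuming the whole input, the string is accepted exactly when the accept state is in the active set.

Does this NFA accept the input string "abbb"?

Answer: ACCEPT

Trace:
start: ε-closure({0}) = {0}
'a' @ 1: {1,2,3,4}  (accept∈set)
'b' @ 2: {3,4,5}  (accept∈set)
'b' @ 3: {3,4,5}  (accept∈set)
'b' @ 4: {3,4,5}  (accept∈set)
final: {3,4,5}; accept 3 in set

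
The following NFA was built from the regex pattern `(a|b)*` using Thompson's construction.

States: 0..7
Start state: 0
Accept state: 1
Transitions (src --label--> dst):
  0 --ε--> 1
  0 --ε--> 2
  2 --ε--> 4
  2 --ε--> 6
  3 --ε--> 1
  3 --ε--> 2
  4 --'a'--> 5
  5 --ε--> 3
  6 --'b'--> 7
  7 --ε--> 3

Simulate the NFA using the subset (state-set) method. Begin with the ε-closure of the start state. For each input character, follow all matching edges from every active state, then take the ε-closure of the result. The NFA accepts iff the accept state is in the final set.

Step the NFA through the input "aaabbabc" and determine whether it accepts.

Answer: REJECT

Steps:
start: ε-closure({0}) = {0,1,2,4,6}
'a' @ 1: {1,2,3,4,5,6}  [accepting]
'a' @ 2: {1,2,3,4,5,6}  [accepting]
'a' @ 3: {1,2,3,4,5,6}  [accepting]
'b' @ 4: {1,2,3,4,6,7}  [accepting]
'b' @ 5: {1,2,3,4,6,7}  [accepting]
'a' @ 6: {1,2,3,4,5,6}  [accepting]
'b' @ 7: {1,2,3,4,6,7}  [accepting]
'c' @ 8: {}  — state set empty
after full input: {}  (accept=1 not in)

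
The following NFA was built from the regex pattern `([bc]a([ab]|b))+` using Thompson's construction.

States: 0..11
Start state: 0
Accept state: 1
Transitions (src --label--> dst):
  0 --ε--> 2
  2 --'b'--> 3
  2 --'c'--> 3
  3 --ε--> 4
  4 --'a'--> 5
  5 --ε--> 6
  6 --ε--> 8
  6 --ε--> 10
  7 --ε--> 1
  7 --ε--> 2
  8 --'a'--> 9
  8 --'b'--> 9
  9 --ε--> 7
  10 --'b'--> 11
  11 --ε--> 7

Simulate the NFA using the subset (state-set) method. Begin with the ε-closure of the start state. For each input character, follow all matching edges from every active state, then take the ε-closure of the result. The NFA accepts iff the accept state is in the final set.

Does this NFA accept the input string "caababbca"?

Answer: REJECT

Derivation:
initial (ε-close {0}): {0,2}
'c' @ 1: {3,4}
'a' @ 2: {5,6,8,10}
'a' @ 3: {1,2,7,9}  [accepting]
'b' @ 4: {3,4}
'a' @ 5: {5,6,8,10}
'b' @ 6: {1,2,7,9,11}  [accepting]
'b' @ 7: {3,4}
'c' @ 8: {}  — no active states
rest 'a' ignored (set empty)
end set {} — state 1 not in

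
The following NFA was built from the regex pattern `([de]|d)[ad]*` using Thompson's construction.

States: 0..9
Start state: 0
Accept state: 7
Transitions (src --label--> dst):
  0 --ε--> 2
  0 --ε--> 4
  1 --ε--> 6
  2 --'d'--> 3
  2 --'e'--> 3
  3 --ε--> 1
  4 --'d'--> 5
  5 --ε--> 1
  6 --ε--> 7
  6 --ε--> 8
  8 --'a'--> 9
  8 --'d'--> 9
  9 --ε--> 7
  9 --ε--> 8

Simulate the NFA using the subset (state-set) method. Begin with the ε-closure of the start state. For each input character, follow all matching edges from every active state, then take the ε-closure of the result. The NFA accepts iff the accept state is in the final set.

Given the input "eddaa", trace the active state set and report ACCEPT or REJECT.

start: ε-closure({0}) = {0,2,4}
'e' @ 1: {1,3,6,7,8}  [accepting]
'd' @ 2: {7,8,9}  [accepting]
'd' @ 3: {7,8,9}  [accepting]
'a' @ 4: {7,8,9}  [accepting]
'a' @ 5: {7,8,9}  [accepting]
after full input: {7,8,9}  (accept=7 in)

Answer: ACCEPT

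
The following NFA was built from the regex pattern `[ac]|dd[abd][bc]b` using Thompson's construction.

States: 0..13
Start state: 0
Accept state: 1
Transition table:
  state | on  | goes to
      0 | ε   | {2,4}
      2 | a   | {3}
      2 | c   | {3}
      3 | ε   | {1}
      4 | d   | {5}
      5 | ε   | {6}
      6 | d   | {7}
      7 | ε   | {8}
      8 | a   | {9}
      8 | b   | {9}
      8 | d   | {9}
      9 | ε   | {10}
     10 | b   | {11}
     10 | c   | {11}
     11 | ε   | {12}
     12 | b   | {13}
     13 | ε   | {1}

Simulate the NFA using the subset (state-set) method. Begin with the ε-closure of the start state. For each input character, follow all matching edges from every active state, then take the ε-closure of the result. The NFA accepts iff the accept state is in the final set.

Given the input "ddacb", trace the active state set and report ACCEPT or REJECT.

S₀ = ε-closure({0}) = {0,2,4}
'd' @ 1: {5,6}
'd' @ 2: {7,8}
'a' @ 3: {9,10}
'c' @ 4: {11,12}
'b' @ 5: {1,13}  (accept∈set)
end set {1,13} — state 1 in

Answer: ACCEPT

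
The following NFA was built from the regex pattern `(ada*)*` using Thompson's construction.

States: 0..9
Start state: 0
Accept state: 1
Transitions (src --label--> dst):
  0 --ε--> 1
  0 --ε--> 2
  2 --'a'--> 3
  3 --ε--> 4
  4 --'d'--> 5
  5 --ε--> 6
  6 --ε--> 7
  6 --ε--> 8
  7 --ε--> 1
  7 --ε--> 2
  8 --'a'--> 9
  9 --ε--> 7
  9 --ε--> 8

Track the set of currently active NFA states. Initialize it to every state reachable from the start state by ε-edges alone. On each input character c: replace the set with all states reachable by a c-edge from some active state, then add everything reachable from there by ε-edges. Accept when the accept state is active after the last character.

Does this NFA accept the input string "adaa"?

Answer: ACCEPT

Trace:
S₀ = ε-closure({0}) = {0,1,2}
'a' @ 1: {3,4}
'd' @ 2: {1,2,5,6,7,8}  [accepting]
'a' @ 3: {1,2,3,4,7,8,9}  [accepting]
'a' @ 4: {1,2,3,4,7,8,9}  [accepting]
final: {1,2,3,4,7,8,9}; accept 1 in set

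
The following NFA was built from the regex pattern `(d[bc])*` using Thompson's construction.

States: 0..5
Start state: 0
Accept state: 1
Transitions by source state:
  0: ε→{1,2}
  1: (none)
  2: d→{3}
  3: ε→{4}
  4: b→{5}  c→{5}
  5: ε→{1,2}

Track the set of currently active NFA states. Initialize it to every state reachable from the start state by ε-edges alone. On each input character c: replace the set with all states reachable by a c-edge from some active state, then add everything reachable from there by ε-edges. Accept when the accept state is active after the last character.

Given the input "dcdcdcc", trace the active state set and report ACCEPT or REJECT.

start: ε-closure({0}) = {0,1,2}
'd' @ 1: {3,4}
'c' @ 2: {1,2,5}  (accept∈set)
'd' @ 3: {3,4}
'c' @ 4: {1,2,5}  (accept∈set)
'd' @ 5: {3,4}
'c' @ 6: {1,2,5}  (accept∈set)
'c' @ 7: {}  — no active states
end set {} — state 1 not in

Answer: REJECT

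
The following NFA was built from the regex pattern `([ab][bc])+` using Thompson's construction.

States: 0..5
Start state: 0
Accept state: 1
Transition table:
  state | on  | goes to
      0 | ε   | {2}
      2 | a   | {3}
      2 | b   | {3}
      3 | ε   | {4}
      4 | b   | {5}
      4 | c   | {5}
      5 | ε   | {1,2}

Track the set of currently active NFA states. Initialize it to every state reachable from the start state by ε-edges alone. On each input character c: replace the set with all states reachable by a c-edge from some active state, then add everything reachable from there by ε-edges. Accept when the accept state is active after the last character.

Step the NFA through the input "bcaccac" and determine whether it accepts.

Answer: REJECT

Trace:
start: ε-closure({0}) = {0,2}
'b' @ 1: {3,4}
'c' @ 2: {1,2,5}  ✓accept
'a' @ 3: {3,4}
'c' @ 4: {1,2,5}  ✓accept
'c' @ 5: {}  — state set empty
rest 'ac' ignored (set empty)
end set {} — state 1 not in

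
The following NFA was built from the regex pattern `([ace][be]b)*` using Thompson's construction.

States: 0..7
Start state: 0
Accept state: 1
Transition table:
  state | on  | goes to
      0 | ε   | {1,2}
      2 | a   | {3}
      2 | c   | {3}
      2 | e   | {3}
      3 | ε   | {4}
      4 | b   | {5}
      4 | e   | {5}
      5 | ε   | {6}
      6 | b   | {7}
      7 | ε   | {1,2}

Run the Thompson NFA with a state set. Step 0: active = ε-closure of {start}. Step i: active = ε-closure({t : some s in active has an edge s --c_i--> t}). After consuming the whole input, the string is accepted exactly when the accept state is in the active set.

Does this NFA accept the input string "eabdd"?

Answer: REJECT

Trace:
initial (ε-close {0}): {0,1,2}
'e' @ 1: {3,4}
'a' @ 2: {}  — dead — no transitions
rest 'bdd' ignored (set empty)
after full input: {}  (accept=1 not in)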